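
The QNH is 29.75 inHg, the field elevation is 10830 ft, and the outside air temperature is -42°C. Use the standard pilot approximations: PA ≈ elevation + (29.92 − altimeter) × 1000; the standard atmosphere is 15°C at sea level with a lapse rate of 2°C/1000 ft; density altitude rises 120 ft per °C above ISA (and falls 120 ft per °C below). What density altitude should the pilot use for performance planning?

Pressure altitude = 10830 + (29.92 − 29.75) × 1000 = 10830 + (+170) = 11000 ft.
ISA temperature at 11000 ft = 15 − 2 × (11000/1000) = -7°C.
ISA deviation = -42 − (-7) = -35°C.
Density altitude = 11000 + 120 × (-35) = 6800 ft.

6800 ft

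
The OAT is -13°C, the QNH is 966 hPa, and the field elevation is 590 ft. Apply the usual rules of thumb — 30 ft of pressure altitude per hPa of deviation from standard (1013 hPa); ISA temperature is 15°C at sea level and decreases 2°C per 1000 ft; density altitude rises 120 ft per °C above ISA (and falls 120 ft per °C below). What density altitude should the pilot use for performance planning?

Pressure altitude = 590 + (1013 − 966) × 30 = 590 + (+1410) = 2000 ft.
ISA temperature at 2000 ft = 15 − 2 × (2000/1000) = 11°C.
ISA deviation = -13 − 11 = -24°C.
Density altitude = 2000 + 120 × (-24) = -880 ft.

-880 ft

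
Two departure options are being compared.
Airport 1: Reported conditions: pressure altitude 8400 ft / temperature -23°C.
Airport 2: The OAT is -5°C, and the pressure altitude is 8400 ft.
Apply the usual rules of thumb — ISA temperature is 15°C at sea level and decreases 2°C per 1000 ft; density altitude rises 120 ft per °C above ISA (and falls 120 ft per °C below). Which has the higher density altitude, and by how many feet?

Airport 2 by 2160 ft

Airport 1: ISA temp = -1.8°C, deviation -21.2°C, DA = 8400 + 120 × (-21.2) = 5856 ft.
Airport 2: ISA temp = -1.8°C, deviation -3.2°C, DA = 8400 + 120 × (-3.2) = 8016 ft.
Airport 2 is higher by 8016 − 5856 = 2160 ft.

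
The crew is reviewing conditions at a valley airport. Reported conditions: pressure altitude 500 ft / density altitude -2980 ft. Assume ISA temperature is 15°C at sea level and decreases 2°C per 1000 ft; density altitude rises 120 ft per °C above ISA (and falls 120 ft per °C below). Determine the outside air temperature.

-15°C

Density altitude − pressure altitude = -2980 − 500 = -3480 ft.
At 120 ft/°C that is an ISA deviation of -3480/120 = -29°C.
ISA temperature at 500 ft = 15 − 2 × (500/1000) = 14°C.
OAT = ISA + deviation = 14 + (-29) = -15°C.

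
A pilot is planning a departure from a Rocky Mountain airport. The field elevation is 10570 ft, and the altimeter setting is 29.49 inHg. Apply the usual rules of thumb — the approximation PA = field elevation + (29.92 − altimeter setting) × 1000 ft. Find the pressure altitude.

Pressure correction = (29.92 − 29.49) × 1000 = +430 ft.
Pressure altitude = 10570 + (+430) = 11000 ft.

11000 ft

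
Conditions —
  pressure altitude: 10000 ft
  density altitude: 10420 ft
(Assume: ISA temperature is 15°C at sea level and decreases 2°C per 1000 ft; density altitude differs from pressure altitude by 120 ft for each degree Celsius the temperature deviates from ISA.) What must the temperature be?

-1.5°C

Density altitude − pressure altitude = 10420 − 10000 = +420 ft.
At 120 ft/°C that is an ISA deviation of 420/120 = +3.5°C.
ISA temperature at 10000 ft = 15 − 2 × (10000/1000) = -5°C.
OAT = ISA + deviation = -5 + (+3.5) = -1.5°C.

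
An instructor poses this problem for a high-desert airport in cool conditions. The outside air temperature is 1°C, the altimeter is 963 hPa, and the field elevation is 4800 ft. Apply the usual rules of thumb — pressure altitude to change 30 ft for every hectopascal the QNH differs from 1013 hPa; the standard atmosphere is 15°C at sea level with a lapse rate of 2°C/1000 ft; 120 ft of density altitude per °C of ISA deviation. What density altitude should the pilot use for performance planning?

Pressure altitude = 4800 + (1013 − 963) × 30 = 4800 + (+1500) = 6300 ft.
ISA temperature at 6300 ft = 15 − 2 × (6300/1000) = 2.4°C.
ISA deviation = 1 − 2.4 = -1.4°C.
Density altitude = 6300 + 120 × (-1.4) = 6132 ft.

6132 ft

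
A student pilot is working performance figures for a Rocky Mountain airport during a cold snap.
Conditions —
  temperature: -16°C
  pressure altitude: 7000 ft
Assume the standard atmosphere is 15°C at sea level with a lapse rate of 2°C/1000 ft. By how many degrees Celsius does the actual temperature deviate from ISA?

ISA temperature at 7000 ft = 15 − 2 × (7000/1000) = 1°C.
Deviation = OAT − ISA = -16 − 1 = -17°C.

ISA-17°C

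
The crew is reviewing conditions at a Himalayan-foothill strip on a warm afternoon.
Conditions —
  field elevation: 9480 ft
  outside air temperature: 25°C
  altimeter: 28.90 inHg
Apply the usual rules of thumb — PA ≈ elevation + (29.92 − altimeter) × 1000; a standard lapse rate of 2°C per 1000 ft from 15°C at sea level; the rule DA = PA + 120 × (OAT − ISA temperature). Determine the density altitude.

14220 ft

Pressure altitude = 9480 + (29.92 − 28.90) × 1000 = 9480 + (+1020) = 10500 ft.
ISA temperature at 10500 ft = 15 − 2 × (10500/1000) = -6°C.
ISA deviation = 25 − (-6) = +31°C.
Density altitude = 10500 + 120 × (31) = 14220 ft.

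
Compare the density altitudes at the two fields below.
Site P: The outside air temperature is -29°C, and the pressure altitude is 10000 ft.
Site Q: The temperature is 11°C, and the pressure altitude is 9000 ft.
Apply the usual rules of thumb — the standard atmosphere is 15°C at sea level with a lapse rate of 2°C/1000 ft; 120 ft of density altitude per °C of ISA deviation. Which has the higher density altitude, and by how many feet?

Site Q by 3560 ft

Site P: ISA temp = -5°C, deviation -24°C, DA = 10000 + 120 × (-24) = 7120 ft.
Site Q: ISA temp = -3°C, deviation +14°C, DA = 9000 + 120 × 14 = 10680 ft.
Site Q is higher by 10680 − 7120 = 3560 ft.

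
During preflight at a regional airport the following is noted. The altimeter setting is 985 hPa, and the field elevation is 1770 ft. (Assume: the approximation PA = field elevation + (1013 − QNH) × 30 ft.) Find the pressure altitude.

2610 ft

Pressure correction = (1013 − 985) × 30 = +840 ft.
Pressure altitude = 1770 + (+840) = 2610 ft.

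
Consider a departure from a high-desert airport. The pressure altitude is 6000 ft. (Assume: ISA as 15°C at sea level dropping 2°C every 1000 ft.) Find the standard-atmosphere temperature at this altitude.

3°C

ISA temperature = 15 − 2 × (6000/1000) = 15 − 12 = 3°C.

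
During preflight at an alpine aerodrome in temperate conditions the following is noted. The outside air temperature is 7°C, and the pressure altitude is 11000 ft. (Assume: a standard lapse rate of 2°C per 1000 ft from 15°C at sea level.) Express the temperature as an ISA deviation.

ISA temperature at 11000 ft = 15 − 2 × (11000/1000) = -7°C.
Deviation = OAT − ISA = 7 − (-7) = +14°C.

ISA+14°C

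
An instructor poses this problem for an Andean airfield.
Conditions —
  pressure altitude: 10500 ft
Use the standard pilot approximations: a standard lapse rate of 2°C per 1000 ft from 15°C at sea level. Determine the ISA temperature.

-6°C

ISA temperature = 15 − 2 × (10500/1000) = 15 − 21 = -6°C.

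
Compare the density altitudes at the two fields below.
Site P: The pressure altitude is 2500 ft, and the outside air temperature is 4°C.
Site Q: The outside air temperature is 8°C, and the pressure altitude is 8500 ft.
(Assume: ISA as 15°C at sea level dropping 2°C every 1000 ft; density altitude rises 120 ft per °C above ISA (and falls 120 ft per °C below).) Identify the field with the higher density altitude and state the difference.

Site P: ISA temp = 10°C, deviation -6°C, DA = 2500 + 120 × (-6) = 1780 ft.
Site Q: ISA temp = -2°C, deviation +10°C, DA = 8500 + 120 × 10 = 9700 ft.
Site Q is higher by 9700 − 1780 = 7920 ft.

Site Q by 7920 ft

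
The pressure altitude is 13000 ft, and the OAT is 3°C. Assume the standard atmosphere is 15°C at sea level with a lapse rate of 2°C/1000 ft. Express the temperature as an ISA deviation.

ISA+14°C

ISA temperature at 13000 ft = 15 − 2 × (13000/1000) = -11°C.
Deviation = OAT − ISA = 3 − (-11) = +14°C.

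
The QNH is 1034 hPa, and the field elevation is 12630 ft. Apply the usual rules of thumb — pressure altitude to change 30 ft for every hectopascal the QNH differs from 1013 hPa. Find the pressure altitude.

12000 ft

Pressure correction = (1013 − 1034) × 30 = -630 ft.
Pressure altitude = 12630 + (-630) = 12000 ft.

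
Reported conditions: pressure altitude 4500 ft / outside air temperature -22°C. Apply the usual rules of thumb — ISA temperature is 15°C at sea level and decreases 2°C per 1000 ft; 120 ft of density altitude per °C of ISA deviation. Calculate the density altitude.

ISA temperature at 4500 ft = 15 − 2 × (4500/1000) = 6°C.
ISA deviation = -22 − 6 = -28°C.
Density altitude = 4500 + 120 × (-28) = 4500 + (-3360) = 1140 ft.

1140 ft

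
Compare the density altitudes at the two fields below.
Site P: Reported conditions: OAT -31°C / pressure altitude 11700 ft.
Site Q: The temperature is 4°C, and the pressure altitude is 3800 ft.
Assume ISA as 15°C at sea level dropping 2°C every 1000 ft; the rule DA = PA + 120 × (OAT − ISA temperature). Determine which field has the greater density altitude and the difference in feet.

Site P by 5596 ft

Site P: ISA temp = -8.4°C, deviation -22.6°C, DA = 11700 + 120 × (-22.6) = 8988 ft.
Site Q: ISA temp = 7.4°C, deviation -3.4°C, DA = 3800 + 120 × (-3.4) = 3392 ft.
Site P is higher by 8988 − 3392 = 5596 ft.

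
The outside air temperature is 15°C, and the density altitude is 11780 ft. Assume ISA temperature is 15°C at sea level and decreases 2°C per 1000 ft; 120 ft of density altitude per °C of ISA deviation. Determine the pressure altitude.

9500 ft

DA = PA + 120 × (OAT − (15 − 2·PA/1000)) = PA + 120·OAT − 1800 + 0.24·PA = 1.24·PA + 120·OAT − 1800.
So 1.24·PA = 11780 − 120 × 15 + 1800 = 11780.
PA = 11780 / 1.24 = 9500 ft.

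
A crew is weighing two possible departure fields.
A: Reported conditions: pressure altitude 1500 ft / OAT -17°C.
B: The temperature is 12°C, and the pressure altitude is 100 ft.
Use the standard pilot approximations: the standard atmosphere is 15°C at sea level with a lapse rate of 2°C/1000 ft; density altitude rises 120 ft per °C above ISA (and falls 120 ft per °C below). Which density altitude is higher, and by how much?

A: ISA temp = 12°C, deviation -29°C, DA = 1500 + 120 × (-29) = -1980 ft.
B: ISA temp = 14.8°C, deviation -2.8°C, DA = 100 + 120 × (-2.8) = -236 ft.
B is higher by -236 − (-1980) = 1744 ft.

B by 1744 ft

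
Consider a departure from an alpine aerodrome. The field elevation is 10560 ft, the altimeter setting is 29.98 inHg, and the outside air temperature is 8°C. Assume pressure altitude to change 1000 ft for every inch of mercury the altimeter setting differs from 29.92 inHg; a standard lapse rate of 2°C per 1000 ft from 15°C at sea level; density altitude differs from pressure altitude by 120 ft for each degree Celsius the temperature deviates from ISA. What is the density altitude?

12180 ft

Pressure altitude = 10560 + (29.92 − 29.98) × 1000 = 10560 + (-60) = 10500 ft.
ISA temperature at 10500 ft = 15 − 2 × (10500/1000) = -6°C.
ISA deviation = 8 − (-6) = +14°C.
Density altitude = 10500 + 120 × (14) = 12180 ft.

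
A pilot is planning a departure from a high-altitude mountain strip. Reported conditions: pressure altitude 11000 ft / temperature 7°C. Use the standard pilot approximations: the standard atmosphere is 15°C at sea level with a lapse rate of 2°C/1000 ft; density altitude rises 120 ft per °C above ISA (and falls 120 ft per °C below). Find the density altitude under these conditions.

12680 ft

ISA temperature at 11000 ft = 15 − 2 × (11000/1000) = -7°C.
ISA deviation = 7 − (-7) = +14°C.
Density altitude = 11000 + 120 × (14) = 11000 + (+1680) = 12680 ft.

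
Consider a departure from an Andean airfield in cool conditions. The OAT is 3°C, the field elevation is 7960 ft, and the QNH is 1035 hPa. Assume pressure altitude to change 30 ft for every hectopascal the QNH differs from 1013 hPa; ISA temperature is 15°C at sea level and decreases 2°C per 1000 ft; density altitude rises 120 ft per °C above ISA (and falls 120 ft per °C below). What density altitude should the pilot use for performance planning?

7612 ft

Pressure altitude = 7960 + (1013 − 1035) × 30 = 7960 + (-660) = 7300 ft.
ISA temperature at 7300 ft = 15 − 2 × (7300/1000) = 0.4°C.
ISA deviation = 3 − 0.4 = +2.6°C.
Density altitude = 7300 + 120 × (2.6) = 7612 ft.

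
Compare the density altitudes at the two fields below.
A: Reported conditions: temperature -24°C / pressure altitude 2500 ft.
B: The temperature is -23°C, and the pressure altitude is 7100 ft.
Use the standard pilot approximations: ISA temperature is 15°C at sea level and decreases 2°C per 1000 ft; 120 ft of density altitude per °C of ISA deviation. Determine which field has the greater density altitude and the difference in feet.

B by 5824 ft

A: ISA temp = 10°C, deviation -34°C, DA = 2500 + 120 × (-34) = -1580 ft.
B: ISA temp = 0.8°C, deviation -23.8°C, DA = 7100 + 120 × (-23.8) = 4244 ft.
B is higher by 4244 − (-1580) = 5824 ft.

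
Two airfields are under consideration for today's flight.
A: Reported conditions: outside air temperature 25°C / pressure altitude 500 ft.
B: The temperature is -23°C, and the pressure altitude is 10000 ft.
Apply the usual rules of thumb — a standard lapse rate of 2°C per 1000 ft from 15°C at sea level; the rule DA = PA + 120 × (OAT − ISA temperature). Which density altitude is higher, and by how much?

A: ISA temp = 14°C, deviation +11°C, DA = 500 + 120 × 11 = 1820 ft.
B: ISA temp = -5°C, deviation -18°C, DA = 10000 + 120 × (-18) = 7840 ft.
B is higher by 7840 − 1820 = 6020 ft.

B by 6020 ft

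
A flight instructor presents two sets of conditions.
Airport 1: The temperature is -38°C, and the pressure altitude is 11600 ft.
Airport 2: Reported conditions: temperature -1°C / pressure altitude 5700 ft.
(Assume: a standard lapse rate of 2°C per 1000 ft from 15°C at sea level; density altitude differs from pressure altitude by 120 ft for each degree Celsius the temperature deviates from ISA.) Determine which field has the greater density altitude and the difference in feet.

Airport 1 by 2876 ft

Airport 1: ISA temp = -8.2°C, deviation -29.8°C, DA = 11600 + 120 × (-29.8) = 8024 ft.
Airport 2: ISA temp = 3.6°C, deviation -4.6°C, DA = 5700 + 120 × (-4.6) = 5148 ft.
Airport 1 is higher by 8024 − 5148 = 2876 ft.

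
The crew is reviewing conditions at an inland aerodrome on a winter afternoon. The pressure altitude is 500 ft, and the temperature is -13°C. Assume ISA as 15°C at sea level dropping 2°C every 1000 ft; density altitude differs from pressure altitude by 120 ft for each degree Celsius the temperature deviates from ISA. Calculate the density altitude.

ISA temperature at 500 ft = 15 − 2 × (500/1000) = 14°C.
ISA deviation = -13 − 14 = -27°C.
Density altitude = 500 + 120 × (-27) = 500 + (-3240) = -2740 ft.

-2740 ft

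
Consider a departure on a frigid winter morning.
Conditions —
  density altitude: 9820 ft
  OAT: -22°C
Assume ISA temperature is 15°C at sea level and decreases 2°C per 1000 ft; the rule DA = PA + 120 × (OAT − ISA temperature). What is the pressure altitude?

DA = PA + 120 × (OAT − (15 − 2·PA/1000)) = PA + 120·OAT − 1800 + 0.24·PA = 1.24·PA + 120·OAT − 1800.
So 1.24·PA = 9820 − 120 × (-22) + 1800 = 14260.
PA = 14260 / 1.24 = 11500 ft.

11500 ft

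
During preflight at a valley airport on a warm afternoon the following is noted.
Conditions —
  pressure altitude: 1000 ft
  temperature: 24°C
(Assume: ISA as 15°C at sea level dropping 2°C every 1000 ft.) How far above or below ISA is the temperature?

ISA temperature at 1000 ft = 15 − 2 × (1000/1000) = 13°C.
Deviation = OAT − ISA = 24 − 13 = +11°C.

ISA+11°C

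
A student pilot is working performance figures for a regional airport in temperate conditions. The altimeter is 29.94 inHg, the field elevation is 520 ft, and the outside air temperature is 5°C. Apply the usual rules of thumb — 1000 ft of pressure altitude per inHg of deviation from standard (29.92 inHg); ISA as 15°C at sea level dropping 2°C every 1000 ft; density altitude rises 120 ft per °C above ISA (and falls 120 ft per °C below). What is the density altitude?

Pressure altitude = 520 + (29.92 − 29.94) × 1000 = 520 + (-20) = 500 ft.
ISA temperature at 500 ft = 15 − 2 × (500/1000) = 14°C.
ISA deviation = 5 − 14 = -9°C.
Density altitude = 500 + 120 × (-9) = -580 ft.

-580 ft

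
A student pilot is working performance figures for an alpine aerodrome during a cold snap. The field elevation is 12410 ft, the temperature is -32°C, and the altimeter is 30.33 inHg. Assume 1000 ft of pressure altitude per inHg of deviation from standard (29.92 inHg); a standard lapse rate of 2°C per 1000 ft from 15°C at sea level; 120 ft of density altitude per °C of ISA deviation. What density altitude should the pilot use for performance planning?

9240 ft

Pressure altitude = 12410 + (29.92 − 30.33) × 1000 = 12410 + (-410) = 12000 ft.
ISA temperature at 12000 ft = 15 − 2 × (12000/1000) = -9°C.
ISA deviation = -32 − (-9) = -23°C.
Density altitude = 12000 + 120 × (-23) = 9240 ft.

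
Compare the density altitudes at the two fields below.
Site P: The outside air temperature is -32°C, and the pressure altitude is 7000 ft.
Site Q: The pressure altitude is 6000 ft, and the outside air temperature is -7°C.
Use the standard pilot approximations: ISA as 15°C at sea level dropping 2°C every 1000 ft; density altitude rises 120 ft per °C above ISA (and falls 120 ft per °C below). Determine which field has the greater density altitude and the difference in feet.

Site Q by 1760 ft

Site P: ISA temp = 1°C, deviation -33°C, DA = 7000 + 120 × (-33) = 3040 ft.
Site Q: ISA temp = 3°C, deviation -10°C, DA = 6000 + 120 × (-10) = 4800 ft.
Site Q is higher by 4800 − 3040 = 1760 ft.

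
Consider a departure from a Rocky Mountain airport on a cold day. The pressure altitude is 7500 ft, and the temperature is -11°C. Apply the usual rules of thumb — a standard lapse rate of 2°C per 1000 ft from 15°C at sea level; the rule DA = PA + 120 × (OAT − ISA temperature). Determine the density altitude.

6180 ft

ISA temperature at 7500 ft = 15 − 2 × (7500/1000) = 0°C.
ISA deviation = -11 − 0 = -11°C.
Density altitude = 7500 + 120 × (-11) = 7500 + (-1320) = 6180 ft.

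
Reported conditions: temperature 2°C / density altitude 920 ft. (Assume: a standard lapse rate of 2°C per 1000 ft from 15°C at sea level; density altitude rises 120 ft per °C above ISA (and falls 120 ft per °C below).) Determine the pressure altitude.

2000 ft

DA = PA + 120 × (OAT − (15 − 2·PA/1000)) = PA + 120·OAT − 1800 + 0.24·PA = 1.24·PA + 120·OAT − 1800.
So 1.24·PA = 920 − 120 × 2 + 1800 = 2480.
PA = 2480 / 1.24 = 2000 ft.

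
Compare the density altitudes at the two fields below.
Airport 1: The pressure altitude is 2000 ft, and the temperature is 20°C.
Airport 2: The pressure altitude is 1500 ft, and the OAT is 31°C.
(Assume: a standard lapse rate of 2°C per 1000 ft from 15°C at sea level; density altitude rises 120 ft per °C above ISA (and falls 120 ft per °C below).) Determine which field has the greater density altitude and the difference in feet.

Airport 1: ISA temp = 11°C, deviation +9°C, DA = 2000 + 120 × 9 = 3080 ft.
Airport 2: ISA temp = 12°C, deviation +19°C, DA = 1500 + 120 × 19 = 3780 ft.
Airport 2 is higher by 3780 − 3080 = 700 ft.

Airport 2 by 700 ft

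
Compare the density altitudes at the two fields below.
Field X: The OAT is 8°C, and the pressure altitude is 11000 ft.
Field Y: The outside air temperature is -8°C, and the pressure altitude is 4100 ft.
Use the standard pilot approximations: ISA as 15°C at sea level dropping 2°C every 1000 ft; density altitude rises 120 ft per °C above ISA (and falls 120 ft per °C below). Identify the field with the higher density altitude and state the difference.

Field X: ISA temp = -7°C, deviation +15°C, DA = 11000 + 120 × 15 = 12800 ft.
Field Y: ISA temp = 6.8°C, deviation -14.8°C, DA = 4100 + 120 × (-14.8) = 2324 ft.
Field X is higher by 12800 − 2324 = 10476 ft.

Field X by 10476 ft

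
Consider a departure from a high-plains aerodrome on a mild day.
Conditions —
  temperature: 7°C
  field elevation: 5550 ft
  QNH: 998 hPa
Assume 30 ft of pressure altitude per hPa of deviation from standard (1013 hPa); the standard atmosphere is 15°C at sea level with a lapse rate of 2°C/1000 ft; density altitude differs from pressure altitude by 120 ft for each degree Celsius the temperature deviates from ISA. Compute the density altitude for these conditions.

Pressure altitude = 5550 + (1013 − 998) × 30 = 5550 + (+450) = 6000 ft.
ISA temperature at 6000 ft = 15 − 2 × (6000/1000) = 3°C.
ISA deviation = 7 − 3 = +4°C.
Density altitude = 6000 + 120 × (4) = 6480 ft.

6480 ft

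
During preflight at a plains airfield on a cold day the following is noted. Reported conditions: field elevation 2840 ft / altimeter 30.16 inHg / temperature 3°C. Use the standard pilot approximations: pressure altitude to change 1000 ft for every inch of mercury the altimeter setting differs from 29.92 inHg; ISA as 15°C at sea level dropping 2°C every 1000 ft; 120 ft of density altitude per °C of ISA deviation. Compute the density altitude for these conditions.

Pressure altitude = 2840 + (29.92 − 30.16) × 1000 = 2840 + (-240) = 2600 ft.
ISA temperature at 2600 ft = 15 − 2 × (2600/1000) = 9.8°C.
ISA deviation = 3 − 9.8 = -6.8°C.
Density altitude = 2600 + 120 × (-6.8) = 1784 ft.

1784 ft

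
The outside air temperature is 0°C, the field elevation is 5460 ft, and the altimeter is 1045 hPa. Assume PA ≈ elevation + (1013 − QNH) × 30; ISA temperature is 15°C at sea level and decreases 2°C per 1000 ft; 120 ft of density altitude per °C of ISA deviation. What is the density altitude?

Pressure altitude = 5460 + (1013 − 1045) × 30 = 5460 + (-960) = 4500 ft.
ISA temperature at 4500 ft = 15 − 2 × (4500/1000) = 6°C.
ISA deviation = 0 − 6 = -6°C.
Density altitude = 4500 + 120 × (-6) = 3780 ft.

3780 ft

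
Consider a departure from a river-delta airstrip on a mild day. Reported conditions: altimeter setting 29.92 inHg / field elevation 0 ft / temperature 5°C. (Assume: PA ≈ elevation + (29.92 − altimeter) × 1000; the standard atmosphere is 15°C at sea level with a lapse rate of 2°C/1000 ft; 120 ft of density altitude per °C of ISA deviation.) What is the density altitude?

-1200 ft

Pressure altitude = 0 + (29.92 − 29.92) × 1000 = 0 + (0) = 0 ft.
ISA temperature at 0 ft = 15 − 2 × (0/1000) = 15°C.
ISA deviation = 5 − 15 = -10°C.
Density altitude = 0 + 120 × (-10) = -1200 ft.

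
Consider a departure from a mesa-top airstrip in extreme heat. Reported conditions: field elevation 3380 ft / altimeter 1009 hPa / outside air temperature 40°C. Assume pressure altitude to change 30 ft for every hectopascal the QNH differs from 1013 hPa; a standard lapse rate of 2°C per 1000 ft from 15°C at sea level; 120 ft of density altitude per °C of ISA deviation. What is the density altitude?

7340 ft

Pressure altitude = 3380 + (1013 − 1009) × 30 = 3380 + (+120) = 3500 ft.
ISA temperature at 3500 ft = 15 − 2 × (3500/1000) = 8°C.
ISA deviation = 40 − 8 = +32°C.
Density altitude = 3500 + 120 × (32) = 7340 ft.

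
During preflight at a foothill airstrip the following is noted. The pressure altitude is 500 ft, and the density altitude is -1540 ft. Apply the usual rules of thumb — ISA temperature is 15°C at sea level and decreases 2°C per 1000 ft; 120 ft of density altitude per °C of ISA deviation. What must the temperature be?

-3°C

Density altitude − pressure altitude = -1540 − 500 = -2040 ft.
At 120 ft/°C that is an ISA deviation of -2040/120 = -17°C.
ISA temperature at 500 ft = 15 − 2 × (500/1000) = 14°C.
OAT = ISA + deviation = 14 + (-17) = -3°C.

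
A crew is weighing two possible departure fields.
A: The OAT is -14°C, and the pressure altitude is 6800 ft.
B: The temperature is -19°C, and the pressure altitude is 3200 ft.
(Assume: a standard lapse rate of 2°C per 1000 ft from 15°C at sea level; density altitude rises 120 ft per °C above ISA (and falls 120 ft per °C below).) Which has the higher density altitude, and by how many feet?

A by 5064 ft

A: ISA temp = 1.4°C, deviation -15.4°C, DA = 6800 + 120 × (-15.4) = 4952 ft.
B: ISA temp = 8.6°C, deviation -27.6°C, DA = 3200 + 120 × (-27.6) = -112 ft.
A is higher by 4952 − (-112) = 5064 ft.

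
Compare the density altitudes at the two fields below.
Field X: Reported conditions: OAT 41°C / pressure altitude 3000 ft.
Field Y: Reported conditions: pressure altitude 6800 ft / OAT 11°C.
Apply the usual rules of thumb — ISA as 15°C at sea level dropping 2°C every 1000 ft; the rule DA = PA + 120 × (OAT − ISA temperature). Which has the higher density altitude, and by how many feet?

Field X: ISA temp = 9°C, deviation +32°C, DA = 3000 + 120 × 32 = 6840 ft.
Field Y: ISA temp = 1.4°C, deviation +9.6°C, DA = 6800 + 120 × 9.6 = 7952 ft.
Field Y is higher by 7952 − 6840 = 1112 ft.

Field Y by 1112 ft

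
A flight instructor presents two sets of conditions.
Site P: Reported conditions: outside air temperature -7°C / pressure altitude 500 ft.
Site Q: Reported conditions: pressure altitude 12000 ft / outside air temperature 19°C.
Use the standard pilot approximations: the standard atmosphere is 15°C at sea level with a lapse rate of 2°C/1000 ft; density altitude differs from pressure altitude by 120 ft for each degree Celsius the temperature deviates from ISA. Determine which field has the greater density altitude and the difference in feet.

Site P: ISA temp = 14°C, deviation -21°C, DA = 500 + 120 × (-21) = -2020 ft.
Site Q: ISA temp = -9°C, deviation +28°C, DA = 12000 + 120 × 28 = 15360 ft.
Site Q is higher by 15360 − (-2020) = 17380 ft.

Site Q by 17380 ft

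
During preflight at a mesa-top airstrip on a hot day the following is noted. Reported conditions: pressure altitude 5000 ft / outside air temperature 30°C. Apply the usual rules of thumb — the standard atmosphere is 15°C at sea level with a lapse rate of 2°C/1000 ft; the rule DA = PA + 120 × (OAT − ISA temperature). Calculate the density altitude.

8000 ft

ISA temperature at 5000 ft = 15 − 2 × (5000/1000) = 5°C.
ISA deviation = 30 − 5 = +25°C.
Density altitude = 5000 + 120 × (25) = 5000 + (+3000) = 8000 ft.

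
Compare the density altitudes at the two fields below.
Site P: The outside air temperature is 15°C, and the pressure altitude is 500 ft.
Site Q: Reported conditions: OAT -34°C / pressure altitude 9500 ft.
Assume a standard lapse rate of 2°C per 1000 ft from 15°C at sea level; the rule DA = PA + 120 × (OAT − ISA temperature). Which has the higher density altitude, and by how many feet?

Site P: ISA temp = 14°C, deviation +1°C, DA = 500 + 120 × 1 = 620 ft.
Site Q: ISA temp = -4°C, deviation -30°C, DA = 9500 + 120 × (-30) = 5900 ft.
Site Q is higher by 5900 − 620 = 5280 ft.

Site Q by 5280 ft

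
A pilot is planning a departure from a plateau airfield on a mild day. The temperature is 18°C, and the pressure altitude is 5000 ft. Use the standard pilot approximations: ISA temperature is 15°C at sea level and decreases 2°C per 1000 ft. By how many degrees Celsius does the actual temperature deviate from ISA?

ISA+13°C

ISA temperature at 5000 ft = 15 − 2 × (5000/1000) = 5°C.
Deviation = OAT − ISA = 18 − 5 = +13°C.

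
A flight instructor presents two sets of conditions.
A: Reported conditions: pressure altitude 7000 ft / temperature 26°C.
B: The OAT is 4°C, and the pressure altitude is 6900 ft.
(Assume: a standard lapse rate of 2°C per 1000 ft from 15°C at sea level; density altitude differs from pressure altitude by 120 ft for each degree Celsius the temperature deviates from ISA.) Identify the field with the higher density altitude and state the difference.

A by 2764 ft

A: ISA temp = 1°C, deviation +25°C, DA = 7000 + 120 × 25 = 10000 ft.
B: ISA temp = 1.2°C, deviation +2.8°C, DA = 6900 + 120 × 2.8 = 7236 ft.
A is higher by 10000 − 7236 = 2764 ft.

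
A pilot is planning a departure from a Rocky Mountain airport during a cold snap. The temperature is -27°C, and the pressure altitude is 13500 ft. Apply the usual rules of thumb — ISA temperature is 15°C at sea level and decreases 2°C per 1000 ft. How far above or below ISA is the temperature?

ISA-15°C

ISA temperature at 13500 ft = 15 − 2 × (13500/1000) = -12°C.
Deviation = OAT − ISA = -27 − (-12) = -15°C.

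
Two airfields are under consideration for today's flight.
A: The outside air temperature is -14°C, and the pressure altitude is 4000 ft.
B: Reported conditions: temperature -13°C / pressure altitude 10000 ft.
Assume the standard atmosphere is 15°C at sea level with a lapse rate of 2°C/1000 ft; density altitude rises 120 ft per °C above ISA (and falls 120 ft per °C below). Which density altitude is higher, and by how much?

B by 7560 ft

A: ISA temp = 7°C, deviation -21°C, DA = 4000 + 120 × (-21) = 1480 ft.
B: ISA temp = -5°C, deviation -8°C, DA = 10000 + 120 × (-8) = 9040 ft.
B is higher by 9040 − 1480 = 7560 ft.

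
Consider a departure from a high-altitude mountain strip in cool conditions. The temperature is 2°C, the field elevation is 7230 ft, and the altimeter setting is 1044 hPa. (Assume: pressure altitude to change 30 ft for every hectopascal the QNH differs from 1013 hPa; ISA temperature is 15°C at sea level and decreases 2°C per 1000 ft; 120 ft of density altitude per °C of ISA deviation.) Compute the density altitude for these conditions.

6252 ft

Pressure altitude = 7230 + (1013 − 1044) × 30 = 7230 + (-930) = 6300 ft.
ISA temperature at 6300 ft = 15 − 2 × (6300/1000) = 2.4°C.
ISA deviation = 2 − 2.4 = -0.4°C.
Density altitude = 6300 + 120 × (-0.4) = 6252 ft.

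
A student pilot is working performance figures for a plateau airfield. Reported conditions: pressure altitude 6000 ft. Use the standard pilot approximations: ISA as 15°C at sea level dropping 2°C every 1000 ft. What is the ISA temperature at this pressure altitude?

3°C

ISA temperature = 15 − 2 × (6000/1000) = 15 − 12 = 3°C.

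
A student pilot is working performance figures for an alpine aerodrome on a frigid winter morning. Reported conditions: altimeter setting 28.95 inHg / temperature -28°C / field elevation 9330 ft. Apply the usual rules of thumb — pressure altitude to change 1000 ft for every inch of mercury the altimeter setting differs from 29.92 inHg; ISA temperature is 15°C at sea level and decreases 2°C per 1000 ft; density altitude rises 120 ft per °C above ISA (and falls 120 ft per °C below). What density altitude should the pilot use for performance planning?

Pressure altitude = 9330 + (29.92 − 28.95) × 1000 = 9330 + (+970) = 10300 ft.
ISA temperature at 10300 ft = 15 − 2 × (10300/1000) = -5.6°C.
ISA deviation = -28 − (-5.6) = -22.4°C.
Density altitude = 10300 + 120 × (-22.4) = 7612 ft.

7612 ft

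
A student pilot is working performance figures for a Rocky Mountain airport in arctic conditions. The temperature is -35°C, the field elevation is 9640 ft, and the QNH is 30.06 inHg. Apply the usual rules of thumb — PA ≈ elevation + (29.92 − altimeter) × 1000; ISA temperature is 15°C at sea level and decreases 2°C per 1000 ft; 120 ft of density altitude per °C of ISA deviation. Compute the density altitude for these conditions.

5780 ft

Pressure altitude = 9640 + (29.92 − 30.06) × 1000 = 9640 + (-140) = 9500 ft.
ISA temperature at 9500 ft = 15 − 2 × (9500/1000) = -4°C.
ISA deviation = -35 − (-4) = -31°C.
Density altitude = 9500 + 120 × (-31) = 5780 ft.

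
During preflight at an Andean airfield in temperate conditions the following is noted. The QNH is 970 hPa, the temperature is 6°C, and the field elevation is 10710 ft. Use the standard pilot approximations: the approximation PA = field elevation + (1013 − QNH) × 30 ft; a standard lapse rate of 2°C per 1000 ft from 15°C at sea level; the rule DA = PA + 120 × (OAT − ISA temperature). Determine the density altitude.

13800 ft

Pressure altitude = 10710 + (1013 − 970) × 30 = 10710 + (+1290) = 12000 ft.
ISA temperature at 12000 ft = 15 − 2 × (12000/1000) = -9°C.
ISA deviation = 6 − (-9) = +15°C.
Density altitude = 12000 + 120 × (15) = 13800 ft.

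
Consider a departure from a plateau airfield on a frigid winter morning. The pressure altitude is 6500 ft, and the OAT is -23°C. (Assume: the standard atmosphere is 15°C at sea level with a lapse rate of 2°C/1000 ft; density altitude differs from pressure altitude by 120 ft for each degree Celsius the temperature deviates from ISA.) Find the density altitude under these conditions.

3500 ft

ISA temperature at 6500 ft = 15 − 2 × (6500/1000) = 2°C.
ISA deviation = -23 − 2 = -25°C.
Density altitude = 6500 + 120 × (-25) = 6500 + (-3000) = 3500 ft.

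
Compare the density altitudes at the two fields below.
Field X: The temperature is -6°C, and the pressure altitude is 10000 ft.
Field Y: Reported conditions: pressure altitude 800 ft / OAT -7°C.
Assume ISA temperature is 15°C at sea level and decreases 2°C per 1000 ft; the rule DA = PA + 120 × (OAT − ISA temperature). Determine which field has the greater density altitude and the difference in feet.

Field X: ISA temp = -5°C, deviation -1°C, DA = 10000 + 120 × (-1) = 9880 ft.
Field Y: ISA temp = 13.4°C, deviation -20.4°C, DA = 800 + 120 × (-20.4) = -1648 ft.
Field X is higher by 9880 − (-1648) = 11528 ft.

Field X by 11528 ft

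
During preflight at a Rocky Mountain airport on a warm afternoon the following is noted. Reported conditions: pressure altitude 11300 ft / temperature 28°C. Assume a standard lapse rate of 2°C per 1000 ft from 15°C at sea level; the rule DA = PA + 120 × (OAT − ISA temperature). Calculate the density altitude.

ISA temperature at 11300 ft = 15 − 2 × (11300/1000) = -7.6°C.
ISA deviation = 28 − (-7.6) = +35.6°C.
Density altitude = 11300 + 120 × (35.6) = 11300 + (+4272) = 15572 ft.

15572 ft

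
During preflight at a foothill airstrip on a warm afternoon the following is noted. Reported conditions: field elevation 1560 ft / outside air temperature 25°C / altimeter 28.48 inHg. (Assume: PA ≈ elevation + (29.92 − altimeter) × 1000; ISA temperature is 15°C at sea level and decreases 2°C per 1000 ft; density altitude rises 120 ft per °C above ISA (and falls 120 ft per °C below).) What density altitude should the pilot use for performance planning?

4920 ft

Pressure altitude = 1560 + (29.92 − 28.48) × 1000 = 1560 + (+1440) = 3000 ft.
ISA temperature at 3000 ft = 15 − 2 × (3000/1000) = 9°C.
ISA deviation = 25 − 9 = +16°C.
Density altitude = 3000 + 120 × (16) = 4920 ft.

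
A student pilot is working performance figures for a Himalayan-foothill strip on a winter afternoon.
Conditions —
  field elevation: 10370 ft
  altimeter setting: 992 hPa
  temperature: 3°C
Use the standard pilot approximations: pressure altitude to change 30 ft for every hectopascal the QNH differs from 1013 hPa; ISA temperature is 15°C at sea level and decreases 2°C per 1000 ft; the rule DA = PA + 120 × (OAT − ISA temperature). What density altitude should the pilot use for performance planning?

12200 ft

Pressure altitude = 10370 + (1013 − 992) × 30 = 10370 + (+630) = 11000 ft.
ISA temperature at 11000 ft = 15 − 2 × (11000/1000) = -7°C.
ISA deviation = 3 − (-7) = +10°C.
Density altitude = 11000 + 120 × (10) = 12200 ft.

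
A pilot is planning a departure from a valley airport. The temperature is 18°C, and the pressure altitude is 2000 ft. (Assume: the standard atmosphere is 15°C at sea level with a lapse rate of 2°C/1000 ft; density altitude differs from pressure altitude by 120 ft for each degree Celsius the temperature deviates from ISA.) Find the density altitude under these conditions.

ISA temperature at 2000 ft = 15 − 2 × (2000/1000) = 11°C.
ISA deviation = 18 − 11 = +7°C.
Density altitude = 2000 + 120 × (7) = 2000 + (+840) = 2840 ft.

2840 ft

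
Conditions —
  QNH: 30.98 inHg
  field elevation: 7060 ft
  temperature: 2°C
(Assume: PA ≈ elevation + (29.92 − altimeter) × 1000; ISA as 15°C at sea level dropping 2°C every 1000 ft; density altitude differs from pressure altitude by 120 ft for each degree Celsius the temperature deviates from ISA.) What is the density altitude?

Pressure altitude = 7060 + (29.92 − 30.98) × 1000 = 7060 + (-1060) = 6000 ft.
ISA temperature at 6000 ft = 15 − 2 × (6000/1000) = 3°C.
ISA deviation = 2 − 3 = -1°C.
Density altitude = 6000 + 120 × (-1) = 5880 ft.

5880 ft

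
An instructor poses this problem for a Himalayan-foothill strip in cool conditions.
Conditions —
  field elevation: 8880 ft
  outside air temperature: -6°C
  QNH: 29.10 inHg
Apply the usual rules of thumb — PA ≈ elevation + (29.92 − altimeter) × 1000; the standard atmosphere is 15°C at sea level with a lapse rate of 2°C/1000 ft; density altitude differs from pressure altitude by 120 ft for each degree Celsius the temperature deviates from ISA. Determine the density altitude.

9508 ft

Pressure altitude = 8880 + (29.92 − 29.10) × 1000 = 8880 + (+820) = 9700 ft.
ISA temperature at 9700 ft = 15 − 2 × (9700/1000) = -4.4°C.
ISA deviation = -6 − (-4.4) = -1.6°C.
Density altitude = 9700 + 120 × (-1.6) = 9508 ft.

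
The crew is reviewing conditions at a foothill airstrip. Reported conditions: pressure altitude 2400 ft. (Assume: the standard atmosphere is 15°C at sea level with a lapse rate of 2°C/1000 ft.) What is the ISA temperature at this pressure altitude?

ISA temperature = 15 − 2 × (2400/1000) = 15 − 4.8 = 10.2°C.

10.2°C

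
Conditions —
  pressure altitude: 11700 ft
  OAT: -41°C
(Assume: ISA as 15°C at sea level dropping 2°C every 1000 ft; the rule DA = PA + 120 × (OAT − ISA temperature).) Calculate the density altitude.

ISA temperature at 11700 ft = 15 − 2 × (11700/1000) = -8.4°C.
ISA deviation = -41 − (-8.4) = -32.6°C.
Density altitude = 11700 + 120 × (-32.6) = 11700 + (-3912) = 7788 ft.

7788 ft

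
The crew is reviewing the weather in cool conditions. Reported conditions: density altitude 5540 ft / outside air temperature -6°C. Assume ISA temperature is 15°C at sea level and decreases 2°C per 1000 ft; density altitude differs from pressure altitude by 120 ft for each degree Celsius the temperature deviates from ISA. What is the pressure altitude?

6500 ft

DA = PA + 120 × (OAT − (15 − 2·PA/1000)) = PA + 120·OAT − 1800 + 0.24·PA = 1.24·PA + 120·OAT − 1800.
So 1.24·PA = 5540 − 120 × (-6) + 1800 = 8060.
PA = 8060 / 1.24 = 6500 ft.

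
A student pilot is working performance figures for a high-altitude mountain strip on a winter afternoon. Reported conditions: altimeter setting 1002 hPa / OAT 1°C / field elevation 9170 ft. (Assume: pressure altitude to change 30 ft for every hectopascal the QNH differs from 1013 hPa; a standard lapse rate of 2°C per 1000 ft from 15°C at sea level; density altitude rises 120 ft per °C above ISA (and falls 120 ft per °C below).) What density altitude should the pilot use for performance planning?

Pressure altitude = 9170 + (1013 − 1002) × 30 = 9170 + (+330) = 9500 ft.
ISA temperature at 9500 ft = 15 − 2 × (9500/1000) = -4°C.
ISA deviation = 1 − (-4) = +5°C.
Density altitude = 9500 + 120 × (5) = 10100 ft.

10100 ft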